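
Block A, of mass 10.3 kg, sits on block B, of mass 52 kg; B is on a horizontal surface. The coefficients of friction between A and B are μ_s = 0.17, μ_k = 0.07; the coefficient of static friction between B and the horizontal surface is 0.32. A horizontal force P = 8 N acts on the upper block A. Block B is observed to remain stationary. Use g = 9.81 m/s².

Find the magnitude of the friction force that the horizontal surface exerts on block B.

Between the blocks, N₁ = m_A g = 101 N.
Maximum static friction on A from B: μ_s N₁ = 0.17×101 = 17.18 N.
Since P = 8 N ≤ 17.18 N, A does not slip on B; friction on A equals P = 8 N.
B experiences an equal 8 N forward from A (third law). B is in equilibrium, so the floor supplies f₂ = 8 N of static friction (limit μ_s(m_A+m_B)g = 195.6 N, not exceeded).

f ≈ 8 N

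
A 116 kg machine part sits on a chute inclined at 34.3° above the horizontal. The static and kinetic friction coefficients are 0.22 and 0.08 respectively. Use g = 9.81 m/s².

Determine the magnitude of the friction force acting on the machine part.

f ≈ 75.2 N (up the incline)

Perpendicular to the surface, N = m g cos θ = 116·9.81·cos 34.3° = 940.1 N.
For equilibrium along the incline, friction must balance the weight component: f = m g sin θ = 641.3 N up the slope.
Static friction can supply at most μ_s N = 206.8 N.
Since |641.3| > 206.8 N, static friction cannot hold it; the machine part slides down the incline and kinetic friction applies: f = μ_k N = 0.08 × 940.1 = 75.2 N.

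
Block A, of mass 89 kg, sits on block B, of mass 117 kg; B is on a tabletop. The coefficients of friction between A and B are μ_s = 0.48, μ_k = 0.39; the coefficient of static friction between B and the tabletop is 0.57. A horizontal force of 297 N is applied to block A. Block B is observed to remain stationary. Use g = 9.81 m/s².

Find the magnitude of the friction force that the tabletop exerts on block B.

f ≈ 297 N

The normal force B exerts on A is simply A's weight, N₁ = 873.1 N.
Maximum static friction on A from B: μ_s N₁ = 0.48×873.1 = 419.1 N.
Since P = 297 N ≤ 419.1 N, A does not slip on B; friction on A equals P = 297 N.
By Newton's third law B feels 297 N forward from A. With B stationary, the floor's static friction on B balances it: f₂ = 297 N (well within μ_s(m_A+m_B)g = 1152 N).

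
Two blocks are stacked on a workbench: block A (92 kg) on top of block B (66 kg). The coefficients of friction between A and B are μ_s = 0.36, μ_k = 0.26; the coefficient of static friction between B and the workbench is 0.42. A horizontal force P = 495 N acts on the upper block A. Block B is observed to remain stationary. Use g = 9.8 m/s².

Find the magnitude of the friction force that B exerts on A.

Between the blocks, N₁ = m_A g = 901.6 N.
Maximum static friction on A from B: μ_s N₁ = 0.36×901.6 = 324.6 N.
P = 495 N exceeds that limit, so A slips over B and the interface friction becomes kinetic: f₁ = μ_k N₁ = 0.26×901.6 = 234 N.
B experiences an equal 234 N forward from A (third law). B is in equilibrium, so the floor supplies f₂ = 234 N of static friction (limit μ_s(m_A+m_B)g = 650.3 N, not exceeded).

f ≈ 234 N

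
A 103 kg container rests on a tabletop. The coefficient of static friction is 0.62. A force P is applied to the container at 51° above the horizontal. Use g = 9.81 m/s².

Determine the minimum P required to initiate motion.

P ≈ 564 N

N = m g − P sin α (the pull lifts the container).
At impending slip, P cos α = μ_s N = μ_s (m g − P sin α).
Solving: P (cos α + μ_s sin α) = μ_s m g → P = 0.62×1010/(cos 51° + 0.62 sin 51°) = 626/1.111 = 564 N.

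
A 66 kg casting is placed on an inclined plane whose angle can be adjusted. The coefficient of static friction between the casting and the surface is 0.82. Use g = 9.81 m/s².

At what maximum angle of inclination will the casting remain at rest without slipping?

θ_max ≈ 39.4°

At the slip threshold, m g sin θ = μ_s · m g cos θ, so tan θ = μ_s.
θ_max = arctan(0.82) = 39.4°.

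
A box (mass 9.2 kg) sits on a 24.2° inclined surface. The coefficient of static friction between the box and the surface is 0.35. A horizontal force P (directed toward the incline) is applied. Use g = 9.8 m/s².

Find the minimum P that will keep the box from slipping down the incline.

The box tends to slide down (tan θ > μ_s), so at the point of impending slip friction acts up-slope at its limit: f = μ_s N.
Perpendicular to the incline: N = m g cos θ + P sin θ.
Along the incline: P cos θ + μ_s N = m g sin θ, i.e. P cos θ + μ_s (m g cos θ + P sin θ) = m g sin θ.
Solving, P (cos θ + μ_s sin θ) = m g (sin θ − μ_s cos θ), so P = 90.2×0.09068/1.056 = 7.75 N.

P_min ≈ 7.75 N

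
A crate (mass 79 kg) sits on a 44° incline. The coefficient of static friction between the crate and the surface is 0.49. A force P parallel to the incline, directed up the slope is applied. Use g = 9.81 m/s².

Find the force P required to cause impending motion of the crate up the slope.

At impending motion up the slope, friction acts down-slope at its limit: f = μ_s N.
P is parallel to the surface, so N = m g cos θ = 557 N.
Along the incline: P = m g sin θ + μ_s N = 538 + 0.49×557 = 812 N.

P ≈ 812 N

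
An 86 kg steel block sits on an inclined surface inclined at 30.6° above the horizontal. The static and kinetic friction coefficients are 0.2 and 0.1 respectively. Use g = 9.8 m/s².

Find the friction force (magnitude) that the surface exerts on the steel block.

The normal reaction is N = m g cos θ = 725.4 N.
For equilibrium along the incline, friction must balance the weight component: f = m g sin θ = 429 N up the slope.
Static friction can supply at most μ_s N = 145.1 N.
Since |429| > 145.1 N, static friction cannot hold it; the steel block slides down the incline and kinetic friction applies: f = μ_k N = 0.1 × 725.4 = 72.5 N.

f ≈ 72.5 N (up the incline)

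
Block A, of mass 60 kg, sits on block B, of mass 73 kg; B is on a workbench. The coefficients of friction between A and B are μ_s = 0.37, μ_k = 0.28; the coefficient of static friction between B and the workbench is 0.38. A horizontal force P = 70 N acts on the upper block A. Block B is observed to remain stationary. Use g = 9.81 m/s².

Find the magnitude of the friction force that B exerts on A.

f ≈ 70 N

Normal force at the A–B interface: N₁ = m_A g = 588.6 N.
So the A–B interface can sustain at most μ_s N₁ = 217.8 N of static friction.
P = 70 N is within that limit, so A and B move together (both at rest); the A–B friction is simply f₁ = P = 70 N.
B experiences an equal 70 N forward from A (third law). B is in equilibrium, so the floor supplies f₂ = 70 N of static friction (limit μ_s(m_A+m_B)g = 495.8 N, not exceeded).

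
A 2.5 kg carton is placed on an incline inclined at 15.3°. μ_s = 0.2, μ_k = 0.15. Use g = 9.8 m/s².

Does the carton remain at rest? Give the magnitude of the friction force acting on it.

f ≈ 3.54 N

N = m g cos θ = 23.6 N.
Down-slope weight component: m g sin θ = 6.46 N.
μ_s N = 4.73 N.
6.46 > 4.73 N, so it slides; kinetic friction f = μ_k N = 0.15×23.6 = 3.54 N.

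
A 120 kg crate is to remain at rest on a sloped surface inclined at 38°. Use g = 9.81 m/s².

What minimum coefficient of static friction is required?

μ_s,min ≈ 0.781

At the slip threshold m g sin θ = μ_s m g cos θ, so μ_s,min = tan θ.
μ_s,min = tan 38° = 0.781.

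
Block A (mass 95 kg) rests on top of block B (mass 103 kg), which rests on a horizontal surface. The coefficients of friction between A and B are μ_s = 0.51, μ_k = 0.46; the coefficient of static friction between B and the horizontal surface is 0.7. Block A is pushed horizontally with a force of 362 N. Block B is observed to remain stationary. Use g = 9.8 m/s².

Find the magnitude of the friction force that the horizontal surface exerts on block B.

f ≈ 362 N

Between the blocks, N₁ = m_A g = 931 N.
So the A–B interface can sustain at most μ_s N₁ = 474.8 N of static friction.
P = 362 N is within that limit, so A and B move together (both at rest); the A–B friction is simply f₁ = P = 362 N.
B experiences an equal 362 N forward from A (third law). B is in equilibrium, so the floor supplies f₂ = 362 N of static friction (limit μ_s(m_A+m_B)g = 1358 N, not exceeded).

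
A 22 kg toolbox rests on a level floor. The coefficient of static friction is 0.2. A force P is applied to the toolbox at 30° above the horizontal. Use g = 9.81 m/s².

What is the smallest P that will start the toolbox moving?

P ≈ 44.7 N

N = m g − P sin α (the pull lifts the toolbox).
At impending slip, P cos α = μ_s N = μ_s (m g − P sin α).
Solving: P (cos α + μ_s sin α) = μ_s m g → P = 0.2×216/(cos 30° + 0.2 sin 30°) = 43.2/0.966 = 44.7 N.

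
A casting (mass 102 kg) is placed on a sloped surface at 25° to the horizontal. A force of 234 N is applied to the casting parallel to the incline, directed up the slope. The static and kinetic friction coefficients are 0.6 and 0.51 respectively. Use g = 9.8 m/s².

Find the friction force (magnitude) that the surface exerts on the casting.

The normal reaction is N = m g cos θ = 905.9 N.
Parallel to the incline, ΣF = 0 gives f = m g sin θ − P = 422.4 − 234 = 188.4 N (up-slope positive).
The static-friction ceiling is μ_s N = 0.6 × 905.9 = 543.6 N.
Since |188.4| ≤ 543.6 N, static friction is sufficient; f equals the required value, not μ_s N.

f ≈ 188 N (up the incline)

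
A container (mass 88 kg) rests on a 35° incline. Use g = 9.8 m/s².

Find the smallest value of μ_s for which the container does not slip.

μ_s,min ≈ 0.7

At the slip threshold m g sin θ = μ_s m g cos θ, so μ_s,min = tan θ.
μ_s,min = tan 35° = 0.7.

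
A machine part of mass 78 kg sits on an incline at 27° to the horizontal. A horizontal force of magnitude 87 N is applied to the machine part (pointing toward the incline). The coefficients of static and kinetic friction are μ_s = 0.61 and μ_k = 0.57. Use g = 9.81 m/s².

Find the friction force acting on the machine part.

Normal direction: N = m g cos θ + P sin θ = 721.3 N.
Along the incline, the net driving force (taking up-slope positive) is P cos θ − m g sin θ = 77.52 − 347.4 = -269.9 N, so equilibrium requires friction f = 269.9 N (up-slope).
The limit of static friction is μ_s N = 440 N.
|f_req| = 269.9 ≤ 440 N → the machine part is in equilibrium; friction equals the required value.

f ≈ 270 N (up the incline)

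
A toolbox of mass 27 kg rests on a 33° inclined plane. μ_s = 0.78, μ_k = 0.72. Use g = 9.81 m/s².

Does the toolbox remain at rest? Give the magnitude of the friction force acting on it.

N = m g cos θ = 222 N.
Down-slope weight component: m g sin θ = 144 N.
μ_s N = 173 N.
144 ≤ 173 N, so it stays put; friction = 144 N.

f ≈ 144 N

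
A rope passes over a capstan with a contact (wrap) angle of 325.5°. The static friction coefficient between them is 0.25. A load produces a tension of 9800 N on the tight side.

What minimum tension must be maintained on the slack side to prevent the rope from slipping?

T_min ≈ 2370 N

Capstan equation at impending slip: T_tight/T_slack = e^{μβ}.
β = 325.5° = 5.681 rad; e^{μβ} = e^{0.25×5.681} = 4.138.
T_slack = T_tight / e^{μβ} = 9800 / 4.138 = 2370 N.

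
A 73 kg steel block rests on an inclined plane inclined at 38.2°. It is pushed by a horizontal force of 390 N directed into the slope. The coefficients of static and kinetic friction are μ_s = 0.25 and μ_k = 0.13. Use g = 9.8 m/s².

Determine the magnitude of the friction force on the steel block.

The horizontal push has a component P sin θ into the surface, so N = m g cos θ + P sin θ = 562.2 + 241.2 = 803.4 N.
Along the incline, the net driving force (taking up-slope positive) is P cos θ − m g sin θ = 306.5 − 442.4 = -135.9 N, so equilibrium requires friction f = 135.9 N (up-slope).
Maximum static friction: μ_s N = 0.25 × 803.4 = 200.8 N.
|f_req| = 135.9 ≤ 200.8 N → the steel block is in equilibrium; friction equals the required value.

f ≈ 136 N (up the incline)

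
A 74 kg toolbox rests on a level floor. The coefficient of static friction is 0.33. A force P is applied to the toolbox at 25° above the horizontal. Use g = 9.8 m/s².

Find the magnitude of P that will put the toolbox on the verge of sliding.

P ≈ 229 N

N = m g − P sin α (the pull lifts the toolbox).
At impending slip, P cos α = μ_s N = μ_s (m g − P sin α).
Solving: P (cos α + μ_s sin α) = μ_s m g → P = 0.33×725/(cos 25° + 0.33 sin 25°) = 239/1.046 = 229 N.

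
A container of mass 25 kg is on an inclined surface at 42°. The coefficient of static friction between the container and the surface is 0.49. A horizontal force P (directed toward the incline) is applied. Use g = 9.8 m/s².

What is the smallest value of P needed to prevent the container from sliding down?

P_min ≈ 69.8 N

The container tends to slide down (tan θ > μ_s), so at the point of impending slip friction acts up-slope at its limit: f = μ_s N.
Perpendicular to the incline: N = m g cos θ + P sin θ.
Along the incline: P cos θ + μ_s N = m g sin θ, i.e. P cos θ + μ_s (m g cos θ + P sin θ) = m g sin θ.
Solving, P (cos θ + μ_s sin θ) = m g (sin θ − μ_s cos θ), so P = 245×0.305/1.071 = 69.8 N.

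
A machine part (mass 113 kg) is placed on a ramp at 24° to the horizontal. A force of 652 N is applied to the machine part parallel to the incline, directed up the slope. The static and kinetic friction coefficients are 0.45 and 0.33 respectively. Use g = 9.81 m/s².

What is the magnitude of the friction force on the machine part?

f ≈ 201 N (down the incline)

Perpendicular to the surface, N = m g cos θ = 113·9.81·cos 24° = 1013 N.
For equilibrium along the incline the friction force must supply f = m g sin θ − P = 450.9 − 652 = -201.1 N (positive meaning up-slope).
The static-friction ceiling is μ_s N = 0.45 × 1013 = 455.7 N.
Since |-201.1| ≤ 455.7 N, the machine part remains in static equilibrium and friction takes exactly the required value.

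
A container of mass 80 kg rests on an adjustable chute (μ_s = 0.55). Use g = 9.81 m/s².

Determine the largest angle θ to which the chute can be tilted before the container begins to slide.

At the slip threshold, m g sin θ = μ_s · m g cos θ, so tan θ = μ_s.
θ_max = arctan(0.55) = 28.8°.

θ_max ≈ 28.8°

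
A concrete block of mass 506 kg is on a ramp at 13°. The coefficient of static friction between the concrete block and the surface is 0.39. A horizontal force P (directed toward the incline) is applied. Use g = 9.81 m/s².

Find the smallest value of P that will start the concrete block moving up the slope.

At impending motion up the slope, friction acts down-slope at its limit: f = μ_s N.
Perpendicular to the incline: N = m g cos θ + P sin θ.
Along the incline: P cos θ = m g sin θ + μ_s N = m g sin θ + μ_s (m g cos θ + P sin θ).
Solving, P (cos θ − μ_s sin θ) = m g (sin θ + μ_s cos θ), so P = 506×9.81×(sin 13° + 0.39 cos 13°)/(cos 13° − 0.39 sin 13°) = 4960×0.605/0.8866 = 3390 N.

P ≈ 3390 N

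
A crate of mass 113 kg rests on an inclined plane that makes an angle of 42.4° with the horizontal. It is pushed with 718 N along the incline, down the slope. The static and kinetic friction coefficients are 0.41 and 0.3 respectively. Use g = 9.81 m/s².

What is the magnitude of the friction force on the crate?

Perpendicular to the surface, N = m g cos θ = 113·9.81·cos 42.4° = 818.6 N.
The friction needed for equilibrium is m g sin θ + P = 747.5 + 718 = 1465 N, measured positive up-slope.
The static-friction ceiling is μ_s N = 0.41 × 818.6 = 335.6 N.
|1465| exceeds 335.6 N, so the crate slips down-slope; friction is kinetic, f = μ_k N = 0.3×818.6 = 246 N.

f ≈ 246 N (up the incline)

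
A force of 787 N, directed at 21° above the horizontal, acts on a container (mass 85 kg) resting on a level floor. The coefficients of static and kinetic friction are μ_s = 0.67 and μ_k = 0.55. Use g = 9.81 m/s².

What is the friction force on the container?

Vertical equilibrium gives N = m g − P sin α = 551.8 N.
The horizontal driving force is P cos α = 734.7 N, so equilibrium needs friction f = 734.7 N.
The static-friction limit is μ_s N = 369.7 N.
The required friction exceeds μ_s N, so the container moves and f = μ_k N = 303 N.

f ≈ 303 N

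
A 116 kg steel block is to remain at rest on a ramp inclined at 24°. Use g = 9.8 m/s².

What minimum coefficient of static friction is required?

μ_s,min ≈ 0.445

At the slip threshold m g sin θ = μ_s m g cos θ, so μ_s,min = tan θ.
μ_s,min = tan 24° = 0.445.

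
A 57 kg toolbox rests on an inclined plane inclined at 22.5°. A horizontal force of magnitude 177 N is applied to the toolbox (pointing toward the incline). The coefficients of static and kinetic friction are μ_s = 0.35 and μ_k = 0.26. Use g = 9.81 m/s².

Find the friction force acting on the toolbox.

f ≈ 50.5 N (up the incline)

Resolve perpendicular to the incline: N = m g cos θ + P sin θ = 57×9.81×cos 22.5° + 177×sin 22.5° = 584.3 N.
Parallel to the incline: P cos θ − m g sin θ = 163.5 − 214 = -50.46 N; the friction needed to balance this is 50.46 N acting up the slope.
Maximum static friction: μ_s N = 0.35 × 584.3 = 204.5 N.
|f_req| = 50.46 ≤ 204.5 N → the toolbox is in equilibrium; friction equals the required value.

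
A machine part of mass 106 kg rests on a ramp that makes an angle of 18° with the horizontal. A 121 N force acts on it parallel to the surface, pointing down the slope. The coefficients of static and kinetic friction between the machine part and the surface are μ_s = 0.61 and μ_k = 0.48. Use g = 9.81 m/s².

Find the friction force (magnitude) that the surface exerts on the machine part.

Perpendicular to the surface, N = m g cos θ = 106·9.81·cos 18° = 989 N.
For equilibrium along the incline the friction force must supply f = m g sin θ + P = 321.3 + 121 = 442.3 N (positive meaning up-slope).
The static-friction ceiling is μ_s N = 0.61 × 989 = 603.3 N.
Since |442.3| ≤ 603.3 N, no slip — friction simply equals what equilibrium demands.

f ≈ 442 N (up the incline)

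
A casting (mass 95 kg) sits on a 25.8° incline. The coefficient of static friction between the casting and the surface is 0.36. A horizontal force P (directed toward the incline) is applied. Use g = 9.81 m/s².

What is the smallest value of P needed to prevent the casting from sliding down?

The casting tends to slide down (tan θ > μ_s), so at the point of impending slip friction acts up-slope at its limit: f = μ_s N.
Perpendicular to the incline: N = m g cos θ + P sin θ.
Along the incline: P cos θ + μ_s N = m g sin θ, i.e. P cos θ + μ_s (m g cos θ + P sin θ) = m g sin θ.
Solving, P (cos θ + μ_s sin θ) = m g (sin θ − μ_s cos θ), so P = 932×0.1111/1.057 = 98 N.

P_min ≈ 98 N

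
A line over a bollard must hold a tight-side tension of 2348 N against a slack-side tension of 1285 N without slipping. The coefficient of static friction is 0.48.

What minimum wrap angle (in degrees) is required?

T₂/T₁ = e^{μβ} → β = ln(T₂/T₁)/μ.
β = ln(2348/1285)/0.48 = 0.6028/0.48 = 1.256 rad.
In degrees: β = 1.256 × 180/π = 72°.

β_min ≈ 72°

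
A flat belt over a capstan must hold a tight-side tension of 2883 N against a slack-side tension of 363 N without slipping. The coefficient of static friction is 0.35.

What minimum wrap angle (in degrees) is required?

T₂/T₁ = e^{μβ} → β = ln(T₂/T₁)/μ.
β = ln(2883/363)/0.35 = 2.072/0.35 = 5.921 rad.
In degrees: β = 5.921 × 180/π = 339°.

β_min ≈ 339°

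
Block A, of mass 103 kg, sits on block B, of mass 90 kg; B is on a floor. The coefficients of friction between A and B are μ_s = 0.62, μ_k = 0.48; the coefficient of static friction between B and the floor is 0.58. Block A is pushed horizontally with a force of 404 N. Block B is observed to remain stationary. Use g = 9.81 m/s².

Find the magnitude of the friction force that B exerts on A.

f ≈ 404 N

The normal force B exerts on A is simply A's weight, N₁ = 1010 N.
So the A–B interface can sustain at most μ_s N₁ = 626.5 N of static friction.
Since P = 404 N ≤ 626.5 N, A does not slip on B; friction on A equals P = 404 N.
By Newton's third law B feels 404 N forward from A. With B stationary, the floor's static friction on B balances it: f₂ = 404 N (well within μ_s(m_A+m_B)g = 1098 N).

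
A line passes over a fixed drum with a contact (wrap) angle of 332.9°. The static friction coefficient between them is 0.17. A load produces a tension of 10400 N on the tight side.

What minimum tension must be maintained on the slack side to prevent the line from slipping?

T_min ≈ 3870 N

Capstan equation at impending slip: T_tight/T_slack = e^{μβ}.
β = 332.9° = 5.81 rad; e^{μβ} = e^{0.17×5.81} = 2.685.
T_slack = T_tight / e^{μβ} = 10400 / 2.685 = 3870 N.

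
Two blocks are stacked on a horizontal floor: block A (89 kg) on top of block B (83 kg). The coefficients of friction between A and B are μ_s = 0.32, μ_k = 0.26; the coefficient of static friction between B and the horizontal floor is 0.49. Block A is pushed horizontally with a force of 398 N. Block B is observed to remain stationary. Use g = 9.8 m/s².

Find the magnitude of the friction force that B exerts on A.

The normal force B exerts on A is simply A's weight, N₁ = 872.2 N.
So the A–B interface can sustain at most μ_s N₁ = 279.1 N of static friction.
Since P = 398 N > 279.1 N, A slides on B; the A–B friction is kinetic: f₁ = μ_k N₁ = 0.26×872.2 = 227 N.
B experiences an equal 227 N forward from A (third law). B is in equilibrium, so the floor supplies f₂ = 227 N of static friction (limit μ_s(m_A+m_B)g = 825.9 N, not exceeded).

f ≈ 227 N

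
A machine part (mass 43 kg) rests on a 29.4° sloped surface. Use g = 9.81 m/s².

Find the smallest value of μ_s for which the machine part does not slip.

μ_s,min ≈ 0.563

At the slip threshold m g sin θ = μ_s m g cos θ, so μ_s,min = tan θ.
μ_s,min = tan 29.4° = 0.563.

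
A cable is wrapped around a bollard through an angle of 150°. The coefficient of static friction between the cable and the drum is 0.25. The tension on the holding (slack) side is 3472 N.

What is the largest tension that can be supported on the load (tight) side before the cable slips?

T_max ≈ 6680 N

At impending slip the capstan equation gives T₂/T₁ = e^{μβ} with β in radians.
β = 150° × π/180 = 2.618 rad.
e^{μβ} = e^{0.25×2.618} = 1.924.
T₂ = T₁ · e^{μβ} = 3472 × 1.924 = 6680 N.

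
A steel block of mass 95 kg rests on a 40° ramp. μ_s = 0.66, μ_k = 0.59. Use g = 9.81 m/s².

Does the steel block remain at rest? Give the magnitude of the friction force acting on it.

f ≈ 421 N

N = m g cos θ = 714 N.
Down-slope weight component: m g sin θ = 599 N.
μ_s N = 471 N.
599 > 471 N, so it slides; kinetic friction f = μ_k N = 0.59×714 = 421 N.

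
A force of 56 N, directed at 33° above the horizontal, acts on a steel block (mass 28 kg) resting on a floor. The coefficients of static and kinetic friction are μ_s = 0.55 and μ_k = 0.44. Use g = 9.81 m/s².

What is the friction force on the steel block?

f ≈ 47 N

Vertical equilibrium gives N = m g − P sin α = 244.2 N.
The horizontal driving force is P cos α = 46.97 N, so equilibrium needs friction f = 46.97 N.
μ_s N = 0.55 × 244.2 = 134.3 N.
Since 46.97 N does not exceed the limit, the steel block stays at rest and f = 47 N.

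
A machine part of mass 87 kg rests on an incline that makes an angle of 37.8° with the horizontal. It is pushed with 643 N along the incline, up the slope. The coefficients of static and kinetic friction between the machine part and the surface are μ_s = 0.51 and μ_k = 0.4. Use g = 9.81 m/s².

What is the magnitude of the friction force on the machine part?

f ≈ 120 N (down the incline)

The normal reaction is N = m g cos θ = 674.4 N.
Parallel to the incline, ΣF = 0 gives f = m g sin θ − P = 523.1 − 643 = -119.9 N (up-slope positive).
The static-friction ceiling is μ_s N = 0.51 × 674.4 = 343.9 N.
Since |-119.9| ≤ 343.9 N, static friction is sufficient; f equals the required value, not μ_s N.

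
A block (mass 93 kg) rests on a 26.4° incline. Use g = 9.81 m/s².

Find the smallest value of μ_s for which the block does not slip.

At the slip threshold m g sin θ = μ_s m g cos θ, so μ_s,min = tan θ.
μ_s,min = tan 26.4° = 0.496.

μ_s,min ≈ 0.496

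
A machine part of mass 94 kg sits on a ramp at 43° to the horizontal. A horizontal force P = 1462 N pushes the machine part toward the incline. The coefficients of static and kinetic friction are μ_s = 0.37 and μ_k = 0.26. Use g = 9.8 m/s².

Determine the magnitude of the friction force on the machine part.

f ≈ 441 N (down the incline)

Normal direction: N = m g cos θ + P sin θ = 1671 N.
Along the incline, the net driving force (taking up-slope positive) is P cos θ − m g sin θ = 1069 − 628.3 = 441 N, so equilibrium requires friction f = -441 N (down-slope).
The limit of static friction is μ_s N = 618.2 N.
|f_req| = 441 ≤ 618.2 N → the machine part is in equilibrium; friction equals the required value.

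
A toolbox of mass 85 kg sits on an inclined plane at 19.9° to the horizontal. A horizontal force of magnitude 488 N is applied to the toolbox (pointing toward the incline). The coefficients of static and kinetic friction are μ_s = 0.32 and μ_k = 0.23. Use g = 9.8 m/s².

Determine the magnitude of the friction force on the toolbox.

Resolve perpendicular to the incline: N = m g cos θ + P sin θ = 85×9.8×cos 19.9° + 488×sin 19.9° = 949.4 N.
Along the incline, the net driving force (taking up-slope positive) is P cos θ − m g sin θ = 458.9 − 283.5 = 175.3 N, so equilibrium requires friction f = -175.3 N (down-slope).
The limit of static friction is μ_s N = 303.8 N.
Since 175.3 N is within the 303.8 N limit, the toolbox stays put and friction is exactly 175 N.

f ≈ 175 N (down the incline)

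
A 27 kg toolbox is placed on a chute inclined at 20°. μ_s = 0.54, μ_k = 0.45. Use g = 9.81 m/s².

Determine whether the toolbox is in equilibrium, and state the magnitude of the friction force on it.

N = m g cos θ = 249 N.
Down-slope weight component: m g sin θ = 90.6 N.
μ_s N = 134 N.
90.6 ≤ 134 N, so it stays put; friction = 90.6 N.

f ≈ 90.6 N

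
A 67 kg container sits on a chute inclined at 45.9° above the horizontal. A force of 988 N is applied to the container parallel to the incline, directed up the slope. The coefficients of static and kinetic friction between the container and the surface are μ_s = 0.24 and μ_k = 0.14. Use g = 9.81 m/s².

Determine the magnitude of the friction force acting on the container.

f ≈ 64 N (down the incline)

The normal reaction is N = m g cos θ = 457.4 N.
The friction needed for equilibrium is m g sin θ − P = 472 − 988 = -516 N, measured positive up-slope.
The static-friction ceiling is μ_s N = 0.24 × 457.4 = 109.8 N.
|-516| exceeds 109.8 N, so the container slips up-slope; friction is kinetic, f = μ_k N = 0.14×457.4 = 64 N.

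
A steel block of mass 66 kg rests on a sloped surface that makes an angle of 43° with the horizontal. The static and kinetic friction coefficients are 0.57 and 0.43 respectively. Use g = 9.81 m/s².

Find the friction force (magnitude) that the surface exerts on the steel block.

f ≈ 204 N (up the incline)

Normal force: N = m g cos θ = 66 × 9.81 × cos 43° = 473.5 N.
Along the slope the weight component is m g sin θ = 441.6 N; friction must supply exactly this, acting up-slope.
The static-friction ceiling is μ_s N = 0.57 × 473.5 = 269.9 N.
|441.6| exceeds 269.9 N, so the steel block slips down-slope; friction is kinetic, f = μ_k N = 0.43×473.5 = 204 N.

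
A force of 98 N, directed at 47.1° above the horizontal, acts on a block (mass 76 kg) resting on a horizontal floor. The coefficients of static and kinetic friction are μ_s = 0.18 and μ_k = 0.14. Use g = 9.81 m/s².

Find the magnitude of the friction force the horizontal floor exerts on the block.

f ≈ 66.7 N

Vertical equilibrium gives N = m g − P sin α = 673.8 N.
Horizontally, friction must balance P cos α = 66.71 N.
The static-friction limit is μ_s N = 121.3 N.
Since 66.71 N does not exceed the limit, the block stays at rest and f = 66.7 N.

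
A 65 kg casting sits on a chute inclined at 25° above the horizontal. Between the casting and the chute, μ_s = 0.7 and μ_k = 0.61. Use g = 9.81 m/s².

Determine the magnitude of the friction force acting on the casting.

f ≈ 269 N (up the incline)

Perpendicular to the surface, N = m g cos θ = 65·9.81·cos 25° = 577.9 N.
Along the slope the weight component is m g sin θ = 269.5 N; friction must supply exactly this, acting up-slope.
Static friction can supply at most μ_s N = 404.5 N.
Since |269.5| ≤ 404.5 N, no slip — friction simply equals what equilibrium demands.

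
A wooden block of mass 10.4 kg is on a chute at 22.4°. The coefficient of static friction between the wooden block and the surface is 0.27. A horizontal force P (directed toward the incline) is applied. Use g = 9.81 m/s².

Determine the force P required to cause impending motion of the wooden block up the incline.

P ≈ 78.3 N

At impending motion up the slope, friction acts down-slope at its limit: f = μ_s N.
Perpendicular to the incline: N = m g cos θ + P sin θ.
Along the incline: P cos θ = m g sin θ + μ_s N = m g sin θ + μ_s (m g cos θ + P sin θ).
Solving, P (cos θ − μ_s sin θ) = m g (sin θ + μ_s cos θ), so P = 10.4×9.81×(sin 22.4° + 0.27 cos 22.4°)/(cos 22.4° − 0.27 sin 22.4°) = 102×0.6307/0.8217 = 78.3 N.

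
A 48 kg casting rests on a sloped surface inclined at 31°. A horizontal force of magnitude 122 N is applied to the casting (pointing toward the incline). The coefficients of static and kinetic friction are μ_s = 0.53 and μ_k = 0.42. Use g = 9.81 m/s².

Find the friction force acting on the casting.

f ≈ 138 N (up the incline)

The horizontal push has a component P sin θ into the surface, so N = m g cos θ + P sin θ = 403.6 + 62.83 = 466.5 N.
Along the incline, the net driving force (taking up-slope positive) is P cos θ − m g sin θ = 104.6 − 242.5 = -137.9 N, so equilibrium requires friction f = 137.9 N (up-slope).
Maximum static friction: μ_s N = 0.53 × 466.5 = 247.2 N.
|f_req| = 137.9 ≤ 247.2 N → the casting is in equilibrium; friction equals the required value.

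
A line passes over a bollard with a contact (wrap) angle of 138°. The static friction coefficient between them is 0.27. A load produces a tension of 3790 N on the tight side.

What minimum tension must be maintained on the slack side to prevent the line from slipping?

T_min ≈ 1980 N

Capstan equation at impending slip: T_tight/T_slack = e^{μβ}.
β = 138° = 2.409 rad; e^{μβ} = e^{0.27×2.409} = 1.916.
T_slack = T_tight / e^{μβ} = 3790 / 1.916 = 1980 N.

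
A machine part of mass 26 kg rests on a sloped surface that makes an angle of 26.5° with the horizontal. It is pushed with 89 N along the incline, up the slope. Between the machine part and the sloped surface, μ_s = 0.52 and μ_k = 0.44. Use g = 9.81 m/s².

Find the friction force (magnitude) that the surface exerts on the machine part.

f ≈ 24.8 N (up the incline)

Normal force: N = m g cos θ = 26 × 9.81 × cos 26.5° = 228.3 N.
Parallel to the incline, ΣF = 0 gives f = m g sin θ − P = 113.8 − 89 = 24.81 N (up-slope positive).
The static-friction ceiling is μ_s N = 0.52 × 228.3 = 118.7 N.
Since |24.81| ≤ 118.7 N, no slip — friction simply equals what equilibrium demands.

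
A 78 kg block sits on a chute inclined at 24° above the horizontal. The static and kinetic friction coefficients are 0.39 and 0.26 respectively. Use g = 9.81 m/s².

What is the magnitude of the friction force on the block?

Normal force: N = m g cos θ = 78 × 9.81 × cos 24° = 699 N.
For equilibrium along the incline, friction must balance the weight component: f = m g sin θ = 311.2 N up the slope.
The static-friction ceiling is μ_s N = 0.39 × 699 = 272.6 N.
Since |311.2| > 272.6 N, static friction cannot hold it; the block slides down the incline and kinetic friction applies: f = μ_k N = 0.26 × 699 = 182 N.

f ≈ 182 N (up the incline)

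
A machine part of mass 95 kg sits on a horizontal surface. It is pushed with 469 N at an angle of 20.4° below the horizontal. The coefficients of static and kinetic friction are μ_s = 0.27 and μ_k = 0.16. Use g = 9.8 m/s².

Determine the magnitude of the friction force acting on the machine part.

f ≈ 175 N

The vertical component of P adds to the normal force: N = m g + P sin α = 931 + 163.5 = 1094 N.
The horizontal driving force is P cos α = 439.6 N, so equilibrium needs friction f = 439.6 N.
μ_s N = 0.27 × 1094 = 295.5 N.
439.6 > 295.5 N → the machine part slides; f = μ_k N = 0.16×1094 = 175 N.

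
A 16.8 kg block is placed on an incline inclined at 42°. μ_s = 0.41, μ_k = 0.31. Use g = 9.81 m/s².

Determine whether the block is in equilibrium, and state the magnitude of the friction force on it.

N = m g cos θ = 122 N.
Down-slope weight component: m g sin θ = 110 N.
μ_s N = 50.2 N.
110 > 50.2 N, so it slides; kinetic friction f = μ_k N = 0.31×122 = 38 N.

f ≈ 38 N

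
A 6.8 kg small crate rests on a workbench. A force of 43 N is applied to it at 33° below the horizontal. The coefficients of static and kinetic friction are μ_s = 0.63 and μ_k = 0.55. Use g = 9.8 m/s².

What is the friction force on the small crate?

f ≈ 36.1 N

The vertical component of P adds to the normal force: N = m g + P sin α = 66.64 + 23.42 = 90.06 N.
Horizontally, friction must balance P cos α = 36.06 N.
The static-friction limit is μ_s N = 56.74 N.
36.06 ≤ 56.74 N → static; friction equals the required 36.1 N.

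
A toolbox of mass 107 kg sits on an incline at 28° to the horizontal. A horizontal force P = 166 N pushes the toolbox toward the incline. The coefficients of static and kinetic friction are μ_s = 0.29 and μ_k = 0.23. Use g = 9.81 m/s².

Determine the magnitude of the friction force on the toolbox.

The horizontal push has a component P sin θ into the surface, so N = m g cos θ + P sin θ = 926.8 + 77.93 = 1005 N.
Along the incline, the net driving force (taking up-slope positive) is P cos θ − m g sin θ = 146.6 − 492.8 = -346.2 N, so equilibrium requires friction f = 346.2 N (up-slope).
Maximum static friction: μ_s N = 0.29 × 1005 = 291.4 N.
|f_req| = 346.2 > 291.4 N → the toolbox slides down the incline; f = μ_k N = 0.23 × 1005 = 231 N.

f ≈ 231 N (up the incline)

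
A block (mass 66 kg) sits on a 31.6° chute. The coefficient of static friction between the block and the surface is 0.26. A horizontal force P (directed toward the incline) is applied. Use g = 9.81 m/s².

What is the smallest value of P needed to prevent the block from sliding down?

The block tends to slide down (tan θ > μ_s), so at the point of impending slip friction acts up-slope at its limit: f = μ_s N.
Perpendicular to the incline: N = m g cos θ + P sin θ.
Along the incline: P cos θ + μ_s N = m g sin θ, i.e. P cos θ + μ_s (m g cos θ + P sin θ) = m g sin θ.
Solving, P (cos θ + μ_s sin θ) = m g (sin θ − μ_s cos θ), so P = 647×0.3025/0.988 = 198 N.

P_min ≈ 198 N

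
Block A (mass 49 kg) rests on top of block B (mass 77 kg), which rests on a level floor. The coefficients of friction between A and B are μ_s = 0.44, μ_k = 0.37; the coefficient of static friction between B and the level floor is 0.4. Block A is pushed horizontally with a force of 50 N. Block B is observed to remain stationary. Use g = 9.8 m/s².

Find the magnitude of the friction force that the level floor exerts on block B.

f ≈ 50 N

Normal force at the A–B interface: N₁ = m_A g = 480.2 N.
So the A–B interface can sustain at most μ_s N₁ = 211.3 N of static friction.
P = 50 N is within that limit, so A and B move together (both at rest); the A–B friction is simply f₁ = P = 50 N.
By Newton's third law B feels 50 N forward from A. With B stationary, the floor's static friction on B balances it: f₂ = 50 N (well within μ_s(m_A+m_B)g = 493.9 N).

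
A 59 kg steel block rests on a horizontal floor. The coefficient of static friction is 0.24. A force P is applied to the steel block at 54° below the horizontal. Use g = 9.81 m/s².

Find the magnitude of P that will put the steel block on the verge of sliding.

N = m g + P sin α (the push presses the steel block into the horizontal floor).
At impending slip, P cos α = μ_s N = μ_s (m g + P sin α).
Solving: P (cos α − μ_s sin α) = μ_s m g → P = 0.24×579/(cos 54° − 0.24 sin 54°) = 139/0.3936 = 353 N.

P ≈ 353 N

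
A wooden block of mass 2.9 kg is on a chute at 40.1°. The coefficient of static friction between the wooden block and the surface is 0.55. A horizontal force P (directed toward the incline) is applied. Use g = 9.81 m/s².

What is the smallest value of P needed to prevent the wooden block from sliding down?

The wooden block tends to slide down (tan θ > μ_s), so at the point of impending slip friction acts up-slope at its limit: f = μ_s N.
Perpendicular to the incline: N = m g cos θ + P sin θ.
Along the incline: P cos θ + μ_s N = m g sin θ, i.e. P cos θ + μ_s (m g cos θ + P sin θ) = m g sin θ.
Solving, P (cos θ + μ_s sin θ) = m g (sin θ − μ_s cos θ), so P = 28.4×0.2234/1.119 = 5.68 N.

P_min ≈ 5.68 N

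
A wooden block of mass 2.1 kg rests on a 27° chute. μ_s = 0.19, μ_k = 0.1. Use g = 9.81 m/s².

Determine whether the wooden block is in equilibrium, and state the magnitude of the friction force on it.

N = m g cos θ = 18.4 N.
Down-slope weight component: m g sin θ = 9.35 N.
μ_s N = 3.49 N.
9.35 > 3.49 N, so it slides; kinetic friction f = μ_k N = 0.1×18.4 = 1.84 N.

f ≈ 1.84 N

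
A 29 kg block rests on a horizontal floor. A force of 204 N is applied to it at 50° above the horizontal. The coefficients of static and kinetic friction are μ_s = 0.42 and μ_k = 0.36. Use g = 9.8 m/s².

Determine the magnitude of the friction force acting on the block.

Vertical equilibrium gives N = m g − P sin α = 127.9 N.
The horizontal driving force is P cos α = 131.1 N, so equilibrium needs friction f = 131.1 N.
The static-friction limit is μ_s N = 53.73 N.
131.1 > 53.73 N → the block slides; f = μ_k N = 0.36×127.9 = 46.1 N.

f ≈ 46.1 N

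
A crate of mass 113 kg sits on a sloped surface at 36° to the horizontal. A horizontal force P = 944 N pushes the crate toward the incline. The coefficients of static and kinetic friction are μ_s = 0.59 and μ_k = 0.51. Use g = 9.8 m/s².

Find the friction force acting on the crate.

f ≈ 113 N (down the incline)

Normal direction: N = m g cos θ + P sin θ = 1451 N.
Parallel to the incline: P cos θ − m g sin θ = 763.7 − 650.9 = 112.8 N; the friction needed to balance this is 112.8 N acting down the slope.
The limit of static friction is μ_s N = 856 N.
Since 112.8 N is within the 856 N limit, the crate stays put and friction is exactly 113 N.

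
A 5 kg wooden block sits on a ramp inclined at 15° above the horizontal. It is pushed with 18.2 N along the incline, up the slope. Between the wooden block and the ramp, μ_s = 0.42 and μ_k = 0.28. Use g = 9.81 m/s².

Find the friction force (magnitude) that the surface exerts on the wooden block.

Normal force: N = m g cos θ = 5 × 9.81 × cos 15° = 47.38 N.
For equilibrium along the incline the friction force must supply f = m g sin θ − P = 12.7 − 18.2 = -5.505 N (positive meaning up-slope).
Static friction can supply at most μ_s N = 19.9 N.
Since |-5.505| ≤ 19.9 N, static friction is sufficient; f equals the required value, not μ_s N.

f ≈ 5.5 N (down the incline)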